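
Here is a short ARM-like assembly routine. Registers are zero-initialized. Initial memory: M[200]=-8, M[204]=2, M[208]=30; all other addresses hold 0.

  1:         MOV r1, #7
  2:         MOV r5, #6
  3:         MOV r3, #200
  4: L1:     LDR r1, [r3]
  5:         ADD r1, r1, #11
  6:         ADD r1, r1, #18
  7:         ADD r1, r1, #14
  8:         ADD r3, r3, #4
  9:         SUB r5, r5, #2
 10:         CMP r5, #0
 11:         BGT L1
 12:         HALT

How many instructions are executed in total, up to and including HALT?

after MOV r1, #7: r1=7
after MOV r5, #6: r5=6
after MOV r3, #200: r3=200
after LDR r1, [r3]: r1=M[200]=-8
after ADD r1, r1, #11: r1=(-8)+11=3
after ADD r1, r1, #18: r1=3+18=21
after ADD r1, r1, #14: r1=21+14=35
after ADD r3, r3, #4: r3=200+4=204
after SUB r5, r5, #2: r5=6-2=4
CMP r5, #0  (cmp 4,0)
BGT L1: taken
after LDR r1, [r3]: r1=M[204]=2
after ADD r1, r1, #11: r1=2+11=13
after ADD r1, r1, #18: r1=13+18=31
after ADD r1, r1, #14: r1=31+14=45
after ADD r3, r3, #4: r3=204+4=208
after SUB r5, r5, #2: r5=4-2=2
CMP r5, #0  (cmp 2,0)
BGT L1: taken
after LDR r1, [r3]: r1=M[208]=30
after ADD r1, r1, #11: r1=30+11=41
after ADD r1, r1, #18: r1=41+18=59
after ADD r1, r1, #14: r1=59+14=73
after ADD r3, r3, #4: r3=208+4=212
after SUB r5, r5, #2: r5=2-2=0
CMP r5, #0  (cmp 0,0)
BGT L1: not taken
halt.
Total executed instructions: 28.

28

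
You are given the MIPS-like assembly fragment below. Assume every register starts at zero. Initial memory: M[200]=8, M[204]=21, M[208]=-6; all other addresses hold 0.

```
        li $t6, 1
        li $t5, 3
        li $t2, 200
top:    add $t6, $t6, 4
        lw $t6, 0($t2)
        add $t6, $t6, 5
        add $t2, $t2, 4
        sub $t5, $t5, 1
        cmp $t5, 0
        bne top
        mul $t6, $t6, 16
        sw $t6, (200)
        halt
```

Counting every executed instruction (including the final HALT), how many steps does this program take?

27

li $t6, 1 → $t6=1
li $t5, 3 → $t5=3
li $t2, 200 → $t2=200
add $t6, $t6, 4 → $t6=1+4=5
lw $t6, 0($t2) → $t6=M[200]=8
add $t6, $t6, 5 → $t6=8+5=13
add $t2, $t2, 4 → $t2=200+4=204
sub $t5, $t5, 1 → $t5=3-1=2
cmp $t5, 0  (cmp 2,0)
bne top: taken
add $t6, $t6, 4 → $t6=13+4=17
lw $t6, 0($t2) → $t6=M[204]=21
add $t6, $t6, 5 → $t6=21+5=26
add $t2, $t2, 4 → $t2=204+4=208
sub $t5, $t5, 1 → $t5=2-1=1
cmp $t5, 0  (cmp 1,0)
bne top: taken
add $t6, $t6, 4 → $t6=26+4=30
lw $t6, 0($t2) → $t6=M[208]=-6
add $t6, $t6, 5 → $t6=(-6)+5=-1
add $t2, $t2, 4 → $t2=208+4=212
sub $t5, $t5, 1 → $t5=1-1=0
cmp $t5, 0  (cmp 0,0)
bne top: not taken
mul $t6, $t6, 16 → $t6=(-1)*16=-16
sw $t6, (200) → M[200]=-16
halt.
Total executed instructions: 27.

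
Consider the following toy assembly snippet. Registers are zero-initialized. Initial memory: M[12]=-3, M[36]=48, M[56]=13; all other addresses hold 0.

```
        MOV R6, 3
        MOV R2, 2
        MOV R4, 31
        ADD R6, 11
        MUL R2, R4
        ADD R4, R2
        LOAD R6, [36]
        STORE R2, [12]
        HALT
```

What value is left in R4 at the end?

MOV R6, 3 → R6=3
MOV R2, 2 → R2=2
MOV R4, 31 → R4=31
ADD R6, 11 → R6=3+11=14
MUL R2, R4 → R2=2*31=62
ADD R4, R2 → R4=31+62=93
LOAD R6, [36] → R6=M[36]=48
STORE R2, [12] → M[12]=62
halt.

93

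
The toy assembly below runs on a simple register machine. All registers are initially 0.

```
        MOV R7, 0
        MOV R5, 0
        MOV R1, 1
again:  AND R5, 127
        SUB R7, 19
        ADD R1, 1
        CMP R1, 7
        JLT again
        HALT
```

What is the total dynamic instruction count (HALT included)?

after MOV R7, 0: R7=0
after MOV R5, 0: R5=0
after MOV R1, 1: R1=1
after AND R5, 127: R5=0&127=0
after SUB R7, 19: R7=0-19=-19
after ADD R1, 1: R1=1+1=2
CMP R1, 7  (cmp 2,7)
JLT again: taken
after AND R5, 127: R5=0&127=0
after SUB R7, 19: R7=(-19)-19=-38
after ADD R1, 1: R1=2+1=3
CMP R1, 7  (cmp 3,7)
JLT again: taken
after AND R5, 127: R5=0&127=0
after SUB R7, 19: R7=(-38)-19=-57
after ADD R1, 1: R1=3+1=4
CMP R1, 7  (cmp 4,7)
JLT again: taken
after AND R5, 127: R5=0&127=0
after SUB R7, 19: R7=(-57)-19=-76
after ADD R1, 1: R1=4+1=5
CMP R1, 7  (cmp 5,7)
JLT again: taken
after AND R5, 127: R5=0&127=0
after SUB R7, 19: R7=(-76)-19=-95
after ADD R1, 1: R1=5+1=6
CMP R1, 7  (cmp 6,7)
JLT again: taken
after AND R5, 127: R5=0&127=0
after SUB R7, 19: R7=(-95)-19=-114
after ADD R1, 1: R1=6+1=7
CMP R1, 7  (cmp 7,7)
JLT again: not taken
halt.
Total executed instructions: 34.

34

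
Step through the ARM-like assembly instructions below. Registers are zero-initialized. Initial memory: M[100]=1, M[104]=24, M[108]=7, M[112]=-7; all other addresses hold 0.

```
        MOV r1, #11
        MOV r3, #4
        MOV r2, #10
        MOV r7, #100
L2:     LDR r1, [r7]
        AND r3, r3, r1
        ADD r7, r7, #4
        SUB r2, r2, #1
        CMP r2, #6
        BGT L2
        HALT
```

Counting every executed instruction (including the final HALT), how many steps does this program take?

MOV r1, #11 → r1=11
MOV r3, #4 → r3=4
MOV r2, #10 → r2=10
MOV r7, #100 → r7=100
LDR r1, [r7] → r1=M[100]=1
AND r3, r3, r1 → r3=4&1=0
ADD r7, r7, #4 → r7=100+4=104
SUB r2, r2, #1 → r2=10-1=9
CMP r2, #6  (cmp 9,6)
BGT L2: taken
LDR r1, [r7] → r1=M[104]=24
AND r3, r3, r1 → r3=0&24=0
ADD r7, r7, #4 → r7=104+4=108
SUB r2, r2, #1 → r2=9-1=8
CMP r2, #6  (cmp 8,6)
BGT L2: taken
LDR r1, [r7] → r1=M[108]=7
AND r3, r3, r1 → r3=0&7=0
ADD r7, r7, #4 → r7=108+4=112
SUB r2, r2, #1 → r2=8-1=7
CMP r2, #6  (cmp 7,6)
BGT L2: taken
LDR r1, [r7] → r1=M[112]=-7
AND r3, r3, r1 → r3=0&(-7)=0
ADD r7, r7, #4 → r7=112+4=116
SUB r2, r2, #1 → r2=7-1=6
CMP r2, #6  (cmp 6,6)
BGT L2: not taken
halt.
Total executed instructions: 29.

29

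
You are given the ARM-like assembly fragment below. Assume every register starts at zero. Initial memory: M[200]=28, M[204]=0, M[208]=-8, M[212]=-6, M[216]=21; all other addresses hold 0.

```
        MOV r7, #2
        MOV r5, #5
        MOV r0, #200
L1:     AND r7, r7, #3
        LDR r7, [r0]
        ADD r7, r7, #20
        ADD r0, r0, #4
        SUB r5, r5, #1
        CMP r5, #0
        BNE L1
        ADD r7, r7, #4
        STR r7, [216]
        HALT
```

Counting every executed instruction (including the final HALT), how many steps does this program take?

41

r7=2
r5=5
r0=200
r7=2&3=2
r7=M[200]=28
r7=28+20=48
r0=200+4=204
r5=5-1=4
CMP r5, #0  (cmp 4,0)
BNE L1: taken
r7=48&3=0
r7=M[204]=0
r7=0+20=20
r0=204+4=208
r5=4-1=3
CMP r5, #0  (cmp 3,0)
BNE L1: taken
r7=20&3=0
r7=M[208]=-8
r7=(-8)+20=12
r0=208+4=212
r5=3-1=2
CMP r5, #0  (cmp 2,0)
BNE L1: taken
r7=12&3=0
r7=M[212]=-6
r7=(-6)+20=14
r0=212+4=216
r5=2-1=1
CMP r5, #0  (cmp 1,0)
BNE L1: taken
r7=14&3=2
r7=M[216]=21
r7=21+20=41
r0=216+4=220
r5=1-1=0
CMP r5, #0  (cmp 0,0)
BNE L1: not taken
r7=41+4=45
STR r7, [216] → M[216]=45
halt.
Total executed instructions: 41.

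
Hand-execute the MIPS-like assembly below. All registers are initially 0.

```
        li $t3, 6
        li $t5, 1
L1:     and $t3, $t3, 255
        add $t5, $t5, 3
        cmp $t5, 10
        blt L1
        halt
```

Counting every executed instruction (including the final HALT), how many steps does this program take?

li $t3, 6 → $t3=6
li $t5, 1 → $t5=1
and $t3, $t3, 255 → $t3=6&255=6
add $t5, $t5, 3 → $t5=1+3=4
cmp $t5, 10  (cmp 4,10)
blt L1: taken
and $t3, $t3, 255 → $t3=6&255=6
add $t5, $t5, 3 → $t5=4+3=7
cmp $t5, 10  (cmp 7,10)
blt L1: taken
and $t3, $t3, 255 → $t3=6&255=6
add $t5, $t5, 3 → $t5=7+3=10
cmp $t5, 10  (cmp 10,10)
blt L1: not taken
halt.
Total executed instructions: 15.

15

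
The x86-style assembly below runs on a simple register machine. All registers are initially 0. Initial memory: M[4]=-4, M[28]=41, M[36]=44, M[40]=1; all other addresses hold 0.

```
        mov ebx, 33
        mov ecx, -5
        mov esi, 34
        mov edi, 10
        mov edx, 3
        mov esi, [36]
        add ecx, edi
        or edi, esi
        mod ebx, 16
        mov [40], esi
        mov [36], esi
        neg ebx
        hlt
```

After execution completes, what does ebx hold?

-1

after mov ebx, 33: ebx=33
after mov ecx, -5: ecx=-5
after mov esi, 34: esi=34
after mov edi, 10: edi=10
after mov edx, 3: edx=3
after mov esi, [36]: esi=M[36]=44
after add ecx, edi: ecx=(-5)+10=5
after or edi, esi: edi=10|44=46
after mod ebx, 16: ebx=33%16=1
mov [40], esi → M[40]=44
mov [36], esi → M[36]=44
after neg ebx: ebx=-(1)=-1
halt.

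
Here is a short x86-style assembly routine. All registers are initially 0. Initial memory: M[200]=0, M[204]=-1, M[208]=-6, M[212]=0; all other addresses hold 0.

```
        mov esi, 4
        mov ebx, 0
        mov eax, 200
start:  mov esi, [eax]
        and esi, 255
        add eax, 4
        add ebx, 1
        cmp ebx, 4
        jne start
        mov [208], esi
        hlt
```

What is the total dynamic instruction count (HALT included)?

29

esi=4
ebx=0
eax=200
esi=M[200]=0
esi=0&255=0
eax=200+4=204
ebx=0+1=1
cmp ebx, 4  (cmp 1,4)
jne start: taken
esi=M[204]=-1
esi=(-1)&255=255
eax=204+4=208
ebx=1+1=2
cmp ebx, 4  (cmp 2,4)
jne start: taken
esi=M[208]=-6
esi=(-6)&255=250
eax=208+4=212
ebx=2+1=3
cmp ebx, 4  (cmp 3,4)
jne start: taken
esi=M[212]=0
esi=0&255=0
eax=212+4=216
ebx=3+1=4
cmp ebx, 4  (cmp 4,4)
jne start: not taken
mov [208], esi → M[208]=0
halt.
Total executed instructions: 29.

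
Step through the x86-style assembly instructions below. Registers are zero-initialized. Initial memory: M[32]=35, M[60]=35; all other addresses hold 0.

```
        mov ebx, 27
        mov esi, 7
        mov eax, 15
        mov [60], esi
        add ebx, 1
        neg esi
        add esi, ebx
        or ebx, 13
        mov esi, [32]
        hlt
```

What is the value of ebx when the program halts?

29

ebx=27
esi=7
eax=15
mov [60], esi → M[60]=7
ebx=27+1=28
esi=-(7)=-7
esi=(-7)+28=21
ebx=28|13=29
esi=M[32]=35
halt.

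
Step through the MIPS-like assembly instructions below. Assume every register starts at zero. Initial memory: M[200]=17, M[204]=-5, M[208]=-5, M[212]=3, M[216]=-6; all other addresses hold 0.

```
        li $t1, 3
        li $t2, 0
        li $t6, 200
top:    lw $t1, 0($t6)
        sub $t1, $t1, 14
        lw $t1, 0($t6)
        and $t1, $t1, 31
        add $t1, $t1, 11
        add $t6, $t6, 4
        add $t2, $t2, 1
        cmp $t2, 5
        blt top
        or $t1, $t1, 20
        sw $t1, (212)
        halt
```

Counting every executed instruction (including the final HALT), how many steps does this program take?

51

$t1=3
$t2=0
$t6=200
$t1=M[200]=17
$t1=17-14=3
$t1=M[200]=17
$t1=17&31=17
$t1=17+11=28
$t6=200+4=204
$t2=0+1=1
cmp $t2, 5  (cmp 1,5)
blt top: taken
$t1=M[204]=-5
$t1=(-5)-14=-19
$t1=M[204]=-5
$t1=(-5)&31=27
$t1=27+11=38
$t6=204+4=208
$t2=1+1=2
cmp $t2, 5  (cmp 2,5)
blt top: taken
$t1=M[208]=-5
$t1=(-5)-14=-19
$t1=M[208]=-5
$t1=(-5)&31=27
$t1=27+11=38
$t6=208+4=212
$t2=2+1=3
cmp $t2, 5  (cmp 3,5)
blt top: taken
$t1=M[212]=3
$t1=3-14=-11
$t1=M[212]=3
$t1=3&31=3
$t1=3+11=14
$t6=212+4=216
$t2=3+1=4
cmp $t2, 5  (cmp 4,5)
blt top: taken
$t1=M[216]=-6
$t1=(-6)-14=-20
$t1=M[216]=-6
$t1=(-6)&31=26
$t1=26+11=37
$t6=216+4=220
$t2=4+1=5
cmp $t2, 5  (cmp 5,5)
blt top: not taken
$t1=37|20=53
sw $t1, (212) → M[212]=53
halt.
Total executed instructions: 51.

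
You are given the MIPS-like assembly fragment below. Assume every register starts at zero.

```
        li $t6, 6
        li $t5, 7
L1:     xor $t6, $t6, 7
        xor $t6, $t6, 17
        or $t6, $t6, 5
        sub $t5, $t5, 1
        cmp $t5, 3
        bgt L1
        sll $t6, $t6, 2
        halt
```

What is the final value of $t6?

28

li $t6, 6 → $t6=6
li $t5, 7 → $t5=7
xor $t6, $t6, 7 → $t6=6^7=1
xor $t6, $t6, 17 → $t6=1^17=16
or $t6, $t6, 5 → $t6=16|5=21
sub $t5, $t5, 1 → $t5=7-1=6
cmp $t5, 3  (cmp 6,3)
bgt L1: taken
xor $t6, $t6, 7 → $t6=21^7=18
xor $t6, $t6, 17 → $t6=18^17=3
or $t6, $t6, 5 → $t6=3|5=7
sub $t5, $t5, 1 → $t5=6-1=5
cmp $t5, 3  (cmp 5,3)
bgt L1: taken
xor $t6, $t6, 7 → $t6=7^7=0
xor $t6, $t6, 17 → $t6=0^17=17
or $t6, $t6, 5 → $t6=17|5=21
sub $t5, $t5, 1 → $t5=5-1=4
cmp $t5, 3  (cmp 4,3)
bgt L1: taken
xor $t6, $t6, 7 → $t6=21^7=18
xor $t6, $t6, 17 → $t6=18^17=3
or $t6, $t6, 5 → $t6=3|5=7
sub $t5, $t5, 1 → $t5=4-1=3
cmp $t5, 3  (cmp 3,3)
bgt L1: not taken
sll $t6, $t6, 2 → $t6=7<<2=28
halt.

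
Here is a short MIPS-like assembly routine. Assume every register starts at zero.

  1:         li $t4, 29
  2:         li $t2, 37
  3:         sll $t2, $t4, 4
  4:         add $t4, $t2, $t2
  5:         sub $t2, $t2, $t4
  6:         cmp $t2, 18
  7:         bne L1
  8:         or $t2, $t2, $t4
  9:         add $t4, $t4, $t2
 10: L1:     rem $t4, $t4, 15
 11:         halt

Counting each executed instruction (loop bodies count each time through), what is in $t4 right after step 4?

928

li $t4, 29 → $t4=29
li $t2, 37 → $t2=37
sll $t2, $t4, 4 → $t2=29<<4=464
add $t4, $t2, $t2 → $t4=464+464=928
After step 4: $t4 = 928.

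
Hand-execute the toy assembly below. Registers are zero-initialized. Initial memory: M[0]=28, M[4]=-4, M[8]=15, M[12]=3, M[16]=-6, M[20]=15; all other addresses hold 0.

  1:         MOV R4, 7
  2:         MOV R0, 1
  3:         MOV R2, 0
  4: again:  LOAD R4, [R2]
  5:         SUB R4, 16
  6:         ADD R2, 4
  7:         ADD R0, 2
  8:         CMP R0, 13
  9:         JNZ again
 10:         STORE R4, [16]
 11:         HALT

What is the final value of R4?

MOV R4, 7 → R4=7
MOV R0, 1 → R0=1
MOV R2, 0 → R2=0
LOAD R4, [R2] → R4=M[0]=28
SUB R4, 16 → R4=28-16=12
ADD R2, 4 → R2=0+4=4
ADD R0, 2 → R0=1+2=3
CMP R0, 13  (cmp 3,13)
JNZ again: taken
LOAD R4, [R2] → R4=M[4]=-4
SUB R4, 16 → R4=(-4)-16=-20
ADD R2, 4 → R2=4+4=8
ADD R0, 2 → R0=3+2=5
CMP R0, 13  (cmp 5,13)
JNZ again: taken
LOAD R4, [R2] → R4=M[8]=15
SUB R4, 16 → R4=15-16=-1
ADD R2, 4 → R2=8+4=12
ADD R0, 2 → R0=5+2=7
CMP R0, 13  (cmp 7,13)
JNZ again: taken
LOAD R4, [R2] → R4=M[12]=3
SUB R4, 16 → R4=3-16=-13
ADD R2, 4 → R2=12+4=16
ADD R0, 2 → R0=7+2=9
CMP R0, 13  (cmp 9,13)
JNZ again: taken
LOAD R4, [R2] → R4=M[16]=-6
SUB R4, 16 → R4=(-6)-16=-22
ADD R2, 4 → R2=16+4=20
ADD R0, 2 → R0=9+2=11
CMP R0, 13  (cmp 11,13)
JNZ again: taken
LOAD R4, [R2] → R4=M[20]=15
SUB R4, 16 → R4=15-16=-1
ADD R2, 4 → R2=20+4=24
ADD R0, 2 → R0=11+2=13
CMP R0, 13  (cmp 13,13)
JNZ again: not taken
STORE R4, [16] → M[16]=-1
halt.

-1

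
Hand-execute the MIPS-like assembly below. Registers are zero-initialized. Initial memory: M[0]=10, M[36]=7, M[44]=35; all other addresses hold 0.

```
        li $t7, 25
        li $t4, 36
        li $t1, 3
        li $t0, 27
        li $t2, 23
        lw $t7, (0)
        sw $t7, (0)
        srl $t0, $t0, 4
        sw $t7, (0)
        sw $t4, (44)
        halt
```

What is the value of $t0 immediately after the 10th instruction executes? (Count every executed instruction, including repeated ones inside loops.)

1

after li $t7, 25: $t7=25
after li $t4, 36: $t4=36
after li $t1, 3: $t1=3
after li $t0, 27: $t0=27
after li $t2, 23: $t2=23
after lw $t7, (0): $t7=M[0]=10
sw $t7, (0) → M[0]=10
after srl $t0, $t0, 4: $t0=27>>4=1
sw $t7, (0) → M[0]=10
sw $t4, (44) → M[44]=36
After step 10: $t0 = 1.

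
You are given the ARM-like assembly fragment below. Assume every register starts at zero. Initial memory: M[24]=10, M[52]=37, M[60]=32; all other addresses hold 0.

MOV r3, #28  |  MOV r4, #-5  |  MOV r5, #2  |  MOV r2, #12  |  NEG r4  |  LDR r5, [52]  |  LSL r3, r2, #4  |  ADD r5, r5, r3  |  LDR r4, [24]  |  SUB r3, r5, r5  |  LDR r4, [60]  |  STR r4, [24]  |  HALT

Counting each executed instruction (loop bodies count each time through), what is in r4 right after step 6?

5

after MOV r3, #28: r3=28
after MOV r4, #-5: r4=-5
after MOV r5, #2: r5=2
after MOV r2, #12: r2=12
after NEG r4: r4=-(-5)=5
after LDR r5, [52]: r5=M[52]=37
After step 6: r4 = 5.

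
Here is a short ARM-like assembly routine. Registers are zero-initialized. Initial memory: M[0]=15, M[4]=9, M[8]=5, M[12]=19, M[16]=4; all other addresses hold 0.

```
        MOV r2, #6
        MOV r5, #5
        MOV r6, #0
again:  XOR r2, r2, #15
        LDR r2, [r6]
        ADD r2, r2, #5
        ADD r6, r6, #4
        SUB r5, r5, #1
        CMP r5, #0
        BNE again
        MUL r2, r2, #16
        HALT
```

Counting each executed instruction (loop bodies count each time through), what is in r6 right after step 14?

8

MOV r2, #6 → r2=6
MOV r5, #5 → r5=5
MOV r6, #0 → r6=0
XOR r2, r2, #15 → r2=6^15=9
LDR r2, [r6] → r2=M[0]=15
ADD r2, r2, #5 → r2=15+5=20
ADD r6, r6, #4 → r6=0+4=4
SUB r5, r5, #1 → r5=5-1=4
CMP r5, #0  (cmp 4,0)
BNE again: taken
XOR r2, r2, #15 → r2=20^15=27
LDR r2, [r6] → r2=M[4]=9
ADD r2, r2, #5 → r2=9+5=14
ADD r6, r6, #4 → r6=4+4=8
After step 14: r6 = 8.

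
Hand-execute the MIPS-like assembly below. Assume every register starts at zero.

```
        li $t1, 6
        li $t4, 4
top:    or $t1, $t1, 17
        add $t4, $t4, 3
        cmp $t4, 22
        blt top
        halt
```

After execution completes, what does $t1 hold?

23

after li $t1, 6: $t1=6
after li $t4, 4: $t4=4
after or $t1, $t1, 17: $t1=6|17=23
after add $t4, $t4, 3: $t4=4+3=7
cmp $t4, 22  (cmp 7,22)
blt top: taken
after or $t1, $t1, 17: $t1=23|17=23
after add $t4, $t4, 3: $t4=7+3=10
cmp $t4, 22  (cmp 10,22)
blt top: taken
after or $t1, $t1, 17: $t1=23|17=23
after add $t4, $t4, 3: $t4=10+3=13
cmp $t4, 22  (cmp 13,22)
blt top: taken
after or $t1, $t1, 17: $t1=23|17=23
after add $t4, $t4, 3: $t4=13+3=16
cmp $t4, 22  (cmp 16,22)
blt top: taken
after or $t1, $t1, 17: $t1=23|17=23
after add $t4, $t4, 3: $t4=16+3=19
cmp $t4, 22  (cmp 19,22)
blt top: taken
after or $t1, $t1, 17: $t1=23|17=23
after add $t4, $t4, 3: $t4=19+3=22
cmp $t4, 22  (cmp 22,22)
blt top: not taken
halt.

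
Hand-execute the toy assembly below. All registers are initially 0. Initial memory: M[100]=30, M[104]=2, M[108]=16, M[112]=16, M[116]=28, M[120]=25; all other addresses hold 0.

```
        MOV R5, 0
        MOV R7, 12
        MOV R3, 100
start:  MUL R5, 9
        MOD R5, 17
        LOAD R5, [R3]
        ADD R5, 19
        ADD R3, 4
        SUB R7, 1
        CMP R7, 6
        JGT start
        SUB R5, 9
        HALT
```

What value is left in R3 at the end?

R5=0
R7=12
R3=100
R5=0*9=0
R5=0%17=0
R5=M[100]=30
R5=30+19=49
R3=100+4=104
R7=12-1=11
CMP R7, 6  (cmp 11,6)
JGT start: taken
R5=49*9=441
R5=441%17=16
R5=M[104]=2
R5=2+19=21
R3=104+4=108
R7=11-1=10
CMP R7, 6  (cmp 10,6)
JGT start: taken
R5=21*9=189
R5=189%17=2
R5=M[108]=16
R5=16+19=35
R3=108+4=112
R7=10-1=9
CMP R7, 6  (cmp 9,6)
JGT start: taken
R5=35*9=315
R5=315%17=9
R5=M[112]=16
R5=16+19=35
R3=112+4=116
R7=9-1=8
CMP R7, 6  (cmp 8,6)
JGT start: taken
R5=35*9=315
R5=315%17=9
R5=M[116]=28
R5=28+19=47
R3=116+4=120
R7=8-1=7
CMP R7, 6  (cmp 7,6)
JGT start: taken
R5=47*9=423
R5=423%17=15
R5=M[120]=25
R5=25+19=44
R3=120+4=124
R7=7-1=6
CMP R7, 6  (cmp 6,6)
JGT start: not taken
R5=44-9=35
halt.

124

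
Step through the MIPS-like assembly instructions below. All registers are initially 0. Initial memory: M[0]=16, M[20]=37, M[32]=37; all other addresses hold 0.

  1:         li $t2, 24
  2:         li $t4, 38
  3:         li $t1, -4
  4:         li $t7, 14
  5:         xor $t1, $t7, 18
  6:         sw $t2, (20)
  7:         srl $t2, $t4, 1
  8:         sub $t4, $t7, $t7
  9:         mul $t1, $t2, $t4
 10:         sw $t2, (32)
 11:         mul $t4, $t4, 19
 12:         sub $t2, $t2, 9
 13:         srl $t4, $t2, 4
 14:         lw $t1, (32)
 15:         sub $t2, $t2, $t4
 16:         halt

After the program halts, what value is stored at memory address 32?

after li $t2, 24: $t2=24
after li $t4, 38: $t4=38
after li $t1, -4: $t1=-4
after li $t7, 14: $t7=14
after xor $t1, $t7, 18: $t1=14^18=28
sw $t2, (20) → M[20]=24
after srl $t2, $t4, 1: $t2=38>>1=19
after sub $t4, $t7, $t7: $t4=14-14=0
after mul $t1, $t2, $t4: $t1=19*0=0
sw $t2, (32) → M[32]=19
after mul $t4, $t4, 19: $t4=0*19=0
after sub $t2, $t2, 9: $t2=19-9=10
after srl $t4, $t2, 4: $t4=10>>4=0
after lw $t1, (32): $t1=M[32]=19
after sub $t2, $t2, $t4: $t2=10-0=10
halt.

19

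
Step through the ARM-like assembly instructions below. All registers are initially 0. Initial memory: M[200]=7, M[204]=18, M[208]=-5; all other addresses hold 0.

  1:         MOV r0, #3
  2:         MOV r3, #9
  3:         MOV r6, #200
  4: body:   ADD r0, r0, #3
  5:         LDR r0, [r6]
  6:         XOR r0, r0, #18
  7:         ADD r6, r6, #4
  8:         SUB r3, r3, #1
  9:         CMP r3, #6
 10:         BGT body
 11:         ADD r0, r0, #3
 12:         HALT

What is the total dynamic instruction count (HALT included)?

MOV r0, #3 → r0=3
MOV r3, #9 → r3=9
MOV r6, #200 → r6=200
ADD r0, r0, #3 → r0=3+3=6
LDR r0, [r6] → r0=M[200]=7
XOR r0, r0, #18 → r0=7^18=21
ADD r6, r6, #4 → r6=200+4=204
SUB r3, r3, #1 → r3=9-1=8
CMP r3, #6  (cmp 8,6)
BGT body: taken
ADD r0, r0, #3 → r0=21+3=24
LDR r0, [r6] → r0=M[204]=18
XOR r0, r0, #18 → r0=18^18=0
ADD r6, r6, #4 → r6=204+4=208
SUB r3, r3, #1 → r3=8-1=7
CMP r3, #6  (cmp 7,6)
BGT body: taken
ADD r0, r0, #3 → r0=0+3=3
LDR r0, [r6] → r0=M[208]=-5
XOR r0, r0, #18 → r0=(-5)^18=-23
ADD r6, r6, #4 → r6=208+4=212
SUB r3, r3, #1 → r3=7-1=6
CMP r3, #6  (cmp 6,6)
BGT body: not taken
ADD r0, r0, #3 → r0=(-23)+3=-20
halt.
Total executed instructions: 26.

26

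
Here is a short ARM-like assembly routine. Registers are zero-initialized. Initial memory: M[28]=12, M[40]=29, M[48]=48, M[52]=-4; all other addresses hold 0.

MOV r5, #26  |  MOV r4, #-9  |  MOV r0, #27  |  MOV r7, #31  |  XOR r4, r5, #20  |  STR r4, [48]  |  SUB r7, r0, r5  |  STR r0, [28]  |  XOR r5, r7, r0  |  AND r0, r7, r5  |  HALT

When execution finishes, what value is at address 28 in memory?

27

after MOV r5, #26: r5=26
after MOV r4, #-9: r4=-9
after MOV r0, #27: r0=27
after MOV r7, #31: r7=31
after XOR r4, r5, #20: r4=26^20=14
STR r4, [48] → M[48]=14
after SUB r7, r0, r5: r7=27-26=1
STR r0, [28] → M[28]=27
after XOR r5, r7, r0: r5=1^27=26
after AND r0, r7, r5: r0=1&26=0
halt.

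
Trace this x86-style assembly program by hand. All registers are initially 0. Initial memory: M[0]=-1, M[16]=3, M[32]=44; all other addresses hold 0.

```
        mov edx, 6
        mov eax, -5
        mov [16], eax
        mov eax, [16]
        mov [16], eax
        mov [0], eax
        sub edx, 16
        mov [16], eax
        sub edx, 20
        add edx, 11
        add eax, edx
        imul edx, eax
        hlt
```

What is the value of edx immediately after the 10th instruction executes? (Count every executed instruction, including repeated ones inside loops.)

-19

after mov edx, 6: edx=6
after mov eax, -5: eax=-5
mov [16], eax → M[16]=-5
after mov eax, [16]: eax=M[16]=-5
mov [16], eax → M[16]=-5
mov [0], eax → M[0]=-5
after sub edx, 16: edx=6-16=-10
mov [16], eax → M[16]=-5
after sub edx, 20: edx=(-10)-20=-30
after add edx, 11: edx=(-30)+11=-19
After step 10: edx = -19.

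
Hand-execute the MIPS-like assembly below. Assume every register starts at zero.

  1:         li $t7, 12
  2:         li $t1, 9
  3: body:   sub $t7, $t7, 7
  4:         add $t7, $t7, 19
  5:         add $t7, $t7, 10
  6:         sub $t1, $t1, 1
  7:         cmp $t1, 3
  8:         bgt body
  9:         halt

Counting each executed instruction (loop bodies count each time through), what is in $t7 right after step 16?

68

li $t7, 12 → $t7=12
li $t1, 9 → $t1=9
sub $t7, $t7, 7 → $t7=12-7=5
add $t7, $t7, 19 → $t7=5+19=24
add $t7, $t7, 10 → $t7=24+10=34
sub $t1, $t1, 1 → $t1=9-1=8
cmp $t1, 3  (cmp 8,3)
bgt body: taken
sub $t7, $t7, 7 → $t7=34-7=27
add $t7, $t7, 19 → $t7=27+19=46
add $t7, $t7, 10 → $t7=46+10=56
sub $t1, $t1, 1 → $t1=8-1=7
cmp $t1, 3  (cmp 7,3)
bgt body: taken
sub $t7, $t7, 7 → $t7=56-7=49
add $t7, $t7, 19 → $t7=49+19=68
After step 16: $t7 = 68.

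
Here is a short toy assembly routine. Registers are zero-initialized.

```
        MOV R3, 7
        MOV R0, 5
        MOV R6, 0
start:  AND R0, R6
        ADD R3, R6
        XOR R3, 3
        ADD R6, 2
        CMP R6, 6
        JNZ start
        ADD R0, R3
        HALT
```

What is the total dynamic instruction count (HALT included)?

23

R3=7
R0=5
R6=0
R0=5&0=0
R3=7+0=7
R3=7^3=4
R6=0+2=2
CMP R6, 6  (cmp 2,6)
JNZ start: taken
R0=0&2=0
R3=4+2=6
R3=6^3=5
R6=2+2=4
CMP R6, 6  (cmp 4,6)
JNZ start: taken
R0=0&4=0
R3=5+4=9
R3=9^3=10
R6=4+2=6
CMP R6, 6  (cmp 6,6)
JNZ start: not taken
R0=0+10=10
halt.
Total executed instructions: 23.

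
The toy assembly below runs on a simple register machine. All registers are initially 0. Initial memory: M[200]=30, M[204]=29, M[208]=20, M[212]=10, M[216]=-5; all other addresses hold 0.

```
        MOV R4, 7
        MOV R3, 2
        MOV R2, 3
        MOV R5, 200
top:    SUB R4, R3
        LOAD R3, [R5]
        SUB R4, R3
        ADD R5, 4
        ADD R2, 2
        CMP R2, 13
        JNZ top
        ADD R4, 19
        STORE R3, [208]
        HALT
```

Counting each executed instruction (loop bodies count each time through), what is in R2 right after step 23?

9

R4=7
R3=2
R2=3
R5=200
R4=7-2=5
R3=M[200]=30
R4=5-30=-25
R5=200+4=204
R2=3+2=5
CMP R2, 13  (cmp 5,13)
JNZ top: taken
R4=(-25)-30=-55
R3=M[204]=29
R4=(-55)-29=-84
R5=204+4=208
R2=5+2=7
CMP R2, 13  (cmp 7,13)
JNZ top: taken
R4=(-84)-29=-113
R3=M[208]=20
R4=(-113)-20=-133
R5=208+4=212
R2=7+2=9
After step 23: R2 = 9.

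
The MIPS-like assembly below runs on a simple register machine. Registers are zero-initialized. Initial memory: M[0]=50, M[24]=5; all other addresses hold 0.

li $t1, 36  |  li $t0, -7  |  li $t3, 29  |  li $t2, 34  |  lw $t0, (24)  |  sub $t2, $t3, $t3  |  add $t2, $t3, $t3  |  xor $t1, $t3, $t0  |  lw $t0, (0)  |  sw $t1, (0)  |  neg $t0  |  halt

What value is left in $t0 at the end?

after li $t1, 36: $t1=36
after li $t0, -7: $t0=-7
after li $t3, 29: $t3=29
after li $t2, 34: $t2=34
after lw $t0, (24): $t0=M[24]=5
after sub $t2, $t3, $t3: $t2=29-29=0
after add $t2, $t3, $t3: $t2=29+29=58
after xor $t1, $t3, $t0: $t1=29^5=24
after lw $t0, (0): $t0=M[0]=50
sw $t1, (0) → M[0]=24
after neg $t0: $t0=-(50)=-50
halt.

-50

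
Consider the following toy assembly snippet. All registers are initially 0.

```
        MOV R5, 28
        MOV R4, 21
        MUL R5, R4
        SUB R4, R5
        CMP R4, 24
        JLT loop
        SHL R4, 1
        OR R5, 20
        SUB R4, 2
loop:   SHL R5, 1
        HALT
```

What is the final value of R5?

1176

after MOV R5, 28: R5=28
after MOV R4, 21: R4=21
after MUL R5, R4: R5=28*21=588
after SUB R4, R5: R4=21-588=-567
CMP R4, 24  (cmp -567,24)
JLT loop: taken
after SHL R5, 1: R5=588<<1=1176
halt.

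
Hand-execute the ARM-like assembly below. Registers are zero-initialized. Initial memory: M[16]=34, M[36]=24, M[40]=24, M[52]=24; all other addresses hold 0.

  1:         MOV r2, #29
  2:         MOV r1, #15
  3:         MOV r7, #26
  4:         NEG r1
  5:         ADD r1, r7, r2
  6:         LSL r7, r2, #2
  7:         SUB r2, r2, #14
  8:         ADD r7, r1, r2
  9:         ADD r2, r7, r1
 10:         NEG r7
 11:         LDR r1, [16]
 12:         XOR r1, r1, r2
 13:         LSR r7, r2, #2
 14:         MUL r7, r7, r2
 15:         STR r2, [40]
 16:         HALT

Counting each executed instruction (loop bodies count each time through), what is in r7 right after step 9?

70

MOV r2, #29 → r2=29
MOV r1, #15 → r1=15
MOV r7, #26 → r7=26
NEG r1 → r1=-(15)=-15
ADD r1, r7, r2 → r1=26+29=55
LSL r7, r2, #2 → r7=29<<2=116
SUB r2, r2, #14 → r2=29-14=15
ADD r7, r1, r2 → r7=55+15=70
ADD r2, r7, r1 → r2=70+55=125
After step 9: r7 = 70.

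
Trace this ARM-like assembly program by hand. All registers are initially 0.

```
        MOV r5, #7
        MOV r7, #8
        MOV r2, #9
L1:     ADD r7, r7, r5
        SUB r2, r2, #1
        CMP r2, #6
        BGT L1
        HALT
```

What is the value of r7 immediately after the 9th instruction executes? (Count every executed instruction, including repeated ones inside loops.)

22

after MOV r5, #7: r5=7
after MOV r7, #8: r7=8
after MOV r2, #9: r2=9
after ADD r7, r7, r5: r7=8+7=15
after SUB r2, r2, #1: r2=9-1=8
CMP r2, #6  (cmp 8,6)
BGT L1: taken
after ADD r7, r7, r5: r7=15+7=22
after SUB r2, r2, #1: r2=8-1=7
After step 9: r7 = 22.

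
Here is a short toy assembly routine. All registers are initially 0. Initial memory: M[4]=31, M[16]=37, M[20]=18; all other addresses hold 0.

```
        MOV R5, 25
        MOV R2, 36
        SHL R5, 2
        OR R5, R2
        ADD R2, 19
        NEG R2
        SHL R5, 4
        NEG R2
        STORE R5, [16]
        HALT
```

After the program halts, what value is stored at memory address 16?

1600

R5=25
R2=36
R5=25<<2=100
R5=100|36=100
R2=36+19=55
R2=-(55)=-55
R5=100<<4=1600
R2=-(-55)=55
STORE R5, [16] → M[16]=1600
halt.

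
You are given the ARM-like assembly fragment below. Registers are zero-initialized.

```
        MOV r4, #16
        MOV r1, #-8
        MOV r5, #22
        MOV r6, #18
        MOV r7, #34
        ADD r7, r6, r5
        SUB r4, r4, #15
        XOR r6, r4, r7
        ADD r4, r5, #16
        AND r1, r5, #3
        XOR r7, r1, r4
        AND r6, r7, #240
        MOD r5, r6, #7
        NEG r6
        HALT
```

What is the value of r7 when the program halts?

after MOV r4, #16: r4=16
after MOV r1, #-8: r1=-8
after MOV r5, #22: r5=22
after MOV r6, #18: r6=18
after MOV r7, #34: r7=34
after ADD r7, r6, r5: r7=18+22=40
after SUB r4, r4, #15: r4=16-15=1
after XOR r6, r4, r7: r6=1^40=41
after ADD r4, r5, #16: r4=22+16=38
after AND r1, r5, #3: r1=22&3=2
after XOR r7, r1, r4: r7=2^38=36
after AND r6, r7, #240: r6=36&240=32
after MOD r5, r6, #7: r5=32%7=4
after NEG r6: r6=-(32)=-32
halt.

36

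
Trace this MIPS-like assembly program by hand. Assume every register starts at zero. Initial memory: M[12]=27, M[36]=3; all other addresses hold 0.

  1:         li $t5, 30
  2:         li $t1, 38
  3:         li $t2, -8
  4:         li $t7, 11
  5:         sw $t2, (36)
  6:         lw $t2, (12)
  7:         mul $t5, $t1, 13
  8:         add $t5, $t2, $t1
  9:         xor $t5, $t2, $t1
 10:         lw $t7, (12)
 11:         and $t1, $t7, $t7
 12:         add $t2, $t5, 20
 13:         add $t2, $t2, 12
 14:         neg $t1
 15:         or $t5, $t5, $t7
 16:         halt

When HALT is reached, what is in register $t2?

li $t5, 30 → $t5=30
li $t1, 38 → $t1=38
li $t2, -8 → $t2=-8
li $t7, 11 → $t7=11
sw $t2, (36) → M[36]=-8
lw $t2, (12) → $t2=M[12]=27
mul $t5, $t1, 13 → $t5=38*13=494
add $t5, $t2, $t1 → $t5=27+38=65
xor $t5, $t2, $t1 → $t5=27^38=61
lw $t7, (12) → $t7=M[12]=27
and $t1, $t7, $t7 → $t1=27&27=27
add $t2, $t5, 20 → $t2=61+20=81
add $t2, $t2, 12 → $t2=81+12=93
neg $t1 → $t1=-(27)=-27
or $t5, $t5, $t7 → $t5=61|27=63
halt.

93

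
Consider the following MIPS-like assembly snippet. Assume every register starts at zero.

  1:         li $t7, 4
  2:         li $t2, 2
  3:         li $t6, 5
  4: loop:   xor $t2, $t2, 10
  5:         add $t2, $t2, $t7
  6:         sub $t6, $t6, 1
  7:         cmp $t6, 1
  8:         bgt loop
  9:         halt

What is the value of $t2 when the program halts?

after li $t7, 4: $t7=4
after li $t2, 2: $t2=2
after li $t6, 5: $t6=5
after xor $t2, $t2, 10: $t2=2^10=8
after add $t2, $t2, $t7: $t2=8+4=12
after sub $t6, $t6, 1: $t6=5-1=4
cmp $t6, 1  (cmp 4,1)
bgt loop: taken
after xor $t2, $t2, 10: $t2=12^10=6
after add $t2, $t2, $t7: $t2=6+4=10
after sub $t6, $t6, 1: $t6=4-1=3
cmp $t6, 1  (cmp 3,1)
bgt loop: taken
after xor $t2, $t2, 10: $t2=10^10=0
after add $t2, $t2, $t7: $t2=0+4=4
after sub $t6, $t6, 1: $t6=3-1=2
cmp $t6, 1  (cmp 2,1)
bgt loop: taken
after xor $t2, $t2, 10: $t2=4^10=14
after add $t2, $t2, $t7: $t2=14+4=18
after sub $t6, $t6, 1: $t6=2-1=1
cmp $t6, 1  (cmp 1,1)
bgt loop: not taken
halt.

18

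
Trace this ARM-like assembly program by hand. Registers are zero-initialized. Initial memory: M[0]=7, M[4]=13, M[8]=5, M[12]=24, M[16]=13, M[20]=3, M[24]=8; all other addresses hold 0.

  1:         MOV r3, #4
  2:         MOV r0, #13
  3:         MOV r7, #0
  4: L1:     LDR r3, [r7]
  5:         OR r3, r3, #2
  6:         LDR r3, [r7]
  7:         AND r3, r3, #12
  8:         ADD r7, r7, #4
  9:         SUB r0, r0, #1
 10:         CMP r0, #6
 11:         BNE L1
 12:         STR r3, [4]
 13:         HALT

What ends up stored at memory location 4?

8

after MOV r3, #4: r3=4
after MOV r0, #13: r0=13
after MOV r7, #0: r7=0
after LDR r3, [r7]: r3=M[0]=7
after OR r3, r3, #2: r3=7|2=7
after LDR r3, [r7]: r3=M[0]=7
after AND r3, r3, #12: r3=7&12=4
after ADD r7, r7, #4: r7=0+4=4
after SUB r0, r0, #1: r0=13-1=12
CMP r0, #6  (cmp 12,6)
BNE L1: taken
after LDR r3, [r7]: r3=M[4]=13
after OR r3, r3, #2: r3=13|2=15
after LDR r3, [r7]: r3=M[4]=13
after AND r3, r3, #12: r3=13&12=12
after ADD r7, r7, #4: r7=4+4=8
after SUB r0, r0, #1: r0=12-1=11
CMP r0, #6  (cmp 11,6)
BNE L1: taken
after LDR r3, [r7]: r3=M[8]=5
after OR r3, r3, #2: r3=5|2=7
after LDR r3, [r7]: r3=M[8]=5
after AND r3, r3, #12: r3=5&12=4
after ADD r7, r7, #4: r7=8+4=12
after SUB r0, r0, #1: r0=11-1=10
CMP r0, #6  (cmp 10,6)
BNE L1: taken
after LDR r3, [r7]: r3=M[12]=24
after OR r3, r3, #2: r3=24|2=26
after LDR r3, [r7]: r3=M[12]=24
after AND r3, r3, #12: r3=24&12=8
after ADD r7, r7, #4: r7=12+4=16
after SUB r0, r0, #1: r0=10-1=9
CMP r0, #6  (cmp 9,6)
BNE L1: taken
after LDR r3, [r7]: r3=M[16]=13
after OR r3, r3, #2: r3=13|2=15
after LDR r3, [r7]: r3=M[16]=13
after AND r3, r3, #12: r3=13&12=12
after ADD r7, r7, #4: r7=16+4=20
after SUB r0, r0, #1: r0=9-1=8
CMP r0, #6  (cmp 8,6)
BNE L1: taken
after LDR r3, [r7]: r3=M[20]=3
after OR r3, r3, #2: r3=3|2=3
after LDR r3, [r7]: r3=M[20]=3
after AND r3, r3, #12: r3=3&12=0
after ADD r7, r7, #4: r7=20+4=24
after SUB r0, r0, #1: r0=8-1=7
CMP r0, #6  (cmp 7,6)
BNE L1: taken
after LDR r3, [r7]: r3=M[24]=8
after OR r3, r3, #2: r3=8|2=10
after LDR r3, [r7]: r3=M[24]=8
after AND r3, r3, #12: r3=8&12=8
after ADD r7, r7, #4: r7=24+4=28
after SUB r0, r0, #1: r0=7-1=6
CMP r0, #6  (cmp 6,6)
BNE L1: not taken
STR r3, [4] → M[4]=8
halt.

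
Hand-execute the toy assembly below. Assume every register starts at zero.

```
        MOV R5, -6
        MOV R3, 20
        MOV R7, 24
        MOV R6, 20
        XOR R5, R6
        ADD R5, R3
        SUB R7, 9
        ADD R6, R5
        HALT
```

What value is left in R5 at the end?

2

MOV R5, -6 → R5=-6
MOV R3, 20 → R3=20
MOV R7, 24 → R7=24
MOV R6, 20 → R6=20
XOR R5, R6 → R5=(-6)^20=-18
ADD R5, R3 → R5=(-18)+20=2
SUB R7, 9 → R7=24-9=15
ADD R6, R5 → R6=20+2=22
halt.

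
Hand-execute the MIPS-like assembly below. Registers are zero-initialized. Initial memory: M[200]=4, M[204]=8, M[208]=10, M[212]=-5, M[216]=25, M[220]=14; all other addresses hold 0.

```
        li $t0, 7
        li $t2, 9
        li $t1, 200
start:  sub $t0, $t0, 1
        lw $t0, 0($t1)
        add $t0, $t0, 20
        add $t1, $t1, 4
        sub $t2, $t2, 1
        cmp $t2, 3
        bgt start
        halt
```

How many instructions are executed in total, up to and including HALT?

46

$t0=7
$t2=9
$t1=200
$t0=7-1=6
$t0=M[200]=4
$t0=4+20=24
$t1=200+4=204
$t2=9-1=8
cmp $t2, 3  (cmp 8,3)
bgt start: taken
$t0=24-1=23
$t0=M[204]=8
$t0=8+20=28
$t1=204+4=208
$t2=8-1=7
cmp $t2, 3  (cmp 7,3)
bgt start: taken
$t0=28-1=27
$t0=M[208]=10
$t0=10+20=30
$t1=208+4=212
$t2=7-1=6
cmp $t2, 3  (cmp 6,3)
bgt start: taken
$t0=30-1=29
$t0=M[212]=-5
$t0=(-5)+20=15
$t1=212+4=216
$t2=6-1=5
cmp $t2, 3  (cmp 5,3)
bgt start: taken
$t0=15-1=14
$t0=M[216]=25
$t0=25+20=45
$t1=216+4=220
$t2=5-1=4
cmp $t2, 3  (cmp 4,3)
bgt start: taken
$t0=45-1=44
$t0=M[220]=14
$t0=14+20=34
$t1=220+4=224
$t2=4-1=3
cmp $t2, 3  (cmp 3,3)
bgt start: not taken
halt.
Total executed instructions: 46.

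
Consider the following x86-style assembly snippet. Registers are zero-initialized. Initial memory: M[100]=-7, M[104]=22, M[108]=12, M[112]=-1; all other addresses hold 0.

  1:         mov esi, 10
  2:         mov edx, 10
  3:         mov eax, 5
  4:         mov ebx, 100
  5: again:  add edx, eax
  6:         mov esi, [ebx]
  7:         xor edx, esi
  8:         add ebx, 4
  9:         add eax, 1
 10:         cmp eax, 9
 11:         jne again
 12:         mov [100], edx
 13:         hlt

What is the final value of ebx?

116

mov esi, 10 → esi=10
mov edx, 10 → edx=10
mov eax, 5 → eax=5
mov ebx, 100 → ebx=100
add edx, eax → edx=10+5=15
mov esi, [ebx] → esi=M[100]=-7
xor edx, esi → edx=15^(-7)=-10
add ebx, 4 → ebx=100+4=104
add eax, 1 → eax=5+1=6
cmp eax, 9  (cmp 6,9)
jne again: taken
add edx, eax → edx=(-10)+6=-4
mov esi, [ebx] → esi=M[104]=22
xor edx, esi → edx=(-4)^22=-22
add ebx, 4 → ebx=104+4=108
add eax, 1 → eax=6+1=7
cmp eax, 9  (cmp 7,9)
jne again: taken
add edx, eax → edx=(-22)+7=-15
mov esi, [ebx] → esi=M[108]=12
xor edx, esi → edx=(-15)^12=-3
add ebx, 4 → ebx=108+4=112
add eax, 1 → eax=7+1=8
cmp eax, 9  (cmp 8,9)
jne again: taken
add edx, eax → edx=(-3)+8=5
mov esi, [ebx] → esi=M[112]=-1
xor edx, esi → edx=5^(-1)=-6
add ebx, 4 → ebx=112+4=116
add eax, 1 → eax=8+1=9
cmp eax, 9  (cmp 9,9)
jne again: not taken
mov [100], edx → M[100]=-6
halt.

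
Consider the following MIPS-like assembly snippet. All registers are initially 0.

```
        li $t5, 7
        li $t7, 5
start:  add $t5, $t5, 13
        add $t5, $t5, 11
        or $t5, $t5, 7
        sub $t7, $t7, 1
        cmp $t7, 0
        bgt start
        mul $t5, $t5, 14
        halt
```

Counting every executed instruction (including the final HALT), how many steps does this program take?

li $t5, 7 → $t5=7
li $t7, 5 → $t7=5
add $t5, $t5, 13 → $t5=7+13=20
add $t5, $t5, 11 → $t5=20+11=31
or $t5, $t5, 7 → $t5=31|7=31
sub $t7, $t7, 1 → $t7=5-1=4
cmp $t7, 0  (cmp 4,0)
bgt start: taken
add $t5, $t5, 13 → $t5=31+13=44
add $t5, $t5, 11 → $t5=44+11=55
or $t5, $t5, 7 → $t5=55|7=55
sub $t7, $t7, 1 → $t7=4-1=3
cmp $t7, 0  (cmp 3,0)
bgt start: taken
add $t5, $t5, 13 → $t5=55+13=68
add $t5, $t5, 11 → $t5=68+11=79
or $t5, $t5, 7 → $t5=79|7=79
sub $t7, $t7, 1 → $t7=3-1=2
cmp $t7, 0  (cmp 2,0)
bgt start: taken
add $t5, $t5, 13 → $t5=79+13=92
add $t5, $t5, 11 → $t5=92+11=103
or $t5, $t5, 7 → $t5=103|7=103
sub $t7, $t7, 1 → $t7=2-1=1
cmp $t7, 0  (cmp 1,0)
bgt start: taken
add $t5, $t5, 13 → $t5=103+13=116
add $t5, $t5, 11 → $t5=116+11=127
or $t5, $t5, 7 → $t5=127|7=127
sub $t7, $t7, 1 → $t7=1-1=0
cmp $t7, 0  (cmp 0,0)
bgt start: not taken
mul $t5, $t5, 14 → $t5=127*14=1778
halt.
Total executed instructions: 34.

34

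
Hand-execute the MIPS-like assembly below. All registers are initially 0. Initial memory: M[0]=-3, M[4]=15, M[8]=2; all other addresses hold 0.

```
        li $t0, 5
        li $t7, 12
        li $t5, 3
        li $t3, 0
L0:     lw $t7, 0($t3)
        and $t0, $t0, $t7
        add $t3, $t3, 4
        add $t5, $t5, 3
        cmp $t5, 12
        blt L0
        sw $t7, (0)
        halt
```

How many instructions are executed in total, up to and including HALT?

li $t0, 5 → $t0=5
li $t7, 12 → $t7=12
li $t5, 3 → $t5=3
li $t3, 0 → $t3=0
lw $t7, 0($t3) → $t7=M[0]=-3
and $t0, $t0, $t7 → $t0=5&(-3)=5
add $t3, $t3, 4 → $t3=0+4=4
add $t5, $t5, 3 → $t5=3+3=6
cmp $t5, 12  (cmp 6,12)
blt L0: taken
lw $t7, 0($t3) → $t7=M[4]=15
and $t0, $t0, $t7 → $t0=5&15=5
add $t3, $t3, 4 → $t3=4+4=8
add $t5, $t5, 3 → $t5=6+3=9
cmp $t5, 12  (cmp 9,12)
blt L0: taken
lw $t7, 0($t3) → $t7=M[8]=2
and $t0, $t0, $t7 → $t0=5&2=0
add $t3, $t3, 4 → $t3=8+4=12
add $t5, $t5, 3 → $t5=9+3=12
cmp $t5, 12  (cmp 12,12)
blt L0: not taken
sw $t7, (0) → M[0]=2
halt.
Total executed instructions: 24.

24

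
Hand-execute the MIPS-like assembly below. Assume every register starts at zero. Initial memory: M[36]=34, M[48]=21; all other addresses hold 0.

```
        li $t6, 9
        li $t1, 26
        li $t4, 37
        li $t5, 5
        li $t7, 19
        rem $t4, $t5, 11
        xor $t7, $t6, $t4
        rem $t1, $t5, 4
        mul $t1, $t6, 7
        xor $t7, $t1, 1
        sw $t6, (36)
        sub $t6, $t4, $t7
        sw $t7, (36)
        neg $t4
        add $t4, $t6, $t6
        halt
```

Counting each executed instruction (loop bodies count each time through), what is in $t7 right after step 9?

12

$t6=9
$t1=26
$t4=37
$t5=5
$t7=19
$t4=5%11=5
$t7=9^5=12
$t1=5%4=1
$t1=9*7=63
After step 9: $t7 = 12.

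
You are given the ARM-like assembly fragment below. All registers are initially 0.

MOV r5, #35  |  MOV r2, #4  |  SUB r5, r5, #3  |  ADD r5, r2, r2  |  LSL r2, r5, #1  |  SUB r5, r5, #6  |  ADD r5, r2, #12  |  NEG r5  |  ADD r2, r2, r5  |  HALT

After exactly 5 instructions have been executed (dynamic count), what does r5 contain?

8

after MOV r5, #35: r5=35
after MOV r2, #4: r2=4
after SUB r5, r5, #3: r5=35-3=32
after ADD r5, r2, r2: r5=4+4=8
after LSL r2, r5, #1: r2=8<<1=16
After step 5: r5 = 8.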